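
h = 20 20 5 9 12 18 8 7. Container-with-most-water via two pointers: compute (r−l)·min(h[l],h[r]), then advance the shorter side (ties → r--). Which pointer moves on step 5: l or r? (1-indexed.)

r

l=1 r=8: min(20,7)*7=49 best=49 *, r--
l=1 r=7: min(20,8)*6=48 best=49, r--
l=1 r=6: min(20,18)*5=90 best=90 *, r--
l=1 r=5: min(20,12)*4=48 best=90, r--
l=1 r=4: min(20,9)*3=27 best=90, r--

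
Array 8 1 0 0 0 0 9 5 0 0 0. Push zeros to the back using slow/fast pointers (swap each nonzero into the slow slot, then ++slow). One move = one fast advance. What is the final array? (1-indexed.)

(s=1,f=1) a[fast]=8≠0 swap→a[1]=8 → slow++,fast++
(s=2,f=2) a[fast]=1≠0 swap→a[2]=1 → slow++,fast++
(s=3,f=3) a[fast]=0 → fast++
(s=3,f=4) a[fast]=0 → fast++
(s=3,f=5) a[fast]=0 → fast++
(s=3,f=6) a[fast]=0 → fast++
(s=3,f=7) a[fast]=9≠0 swap→a[3]=9 → slow++,fast++
(s=4,f=8) a[fast]=5≠0 swap→a[4]=5 → slow++,fast++
(s=5,f=9) a[fast]=0 → fast++
(s=5,f=10) a[fast]=0 → fast++
(s=5,f=11) a[fast]=0 → fast++

[8, 1, 9, 5, 0, 0, 0, 0, 0, 0, 0]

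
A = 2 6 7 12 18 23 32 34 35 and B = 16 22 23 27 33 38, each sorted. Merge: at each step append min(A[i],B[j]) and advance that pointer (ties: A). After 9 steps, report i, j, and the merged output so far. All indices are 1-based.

i=1 j=1: A[i]=2<=B[j]=16 take 2, i++
i=2 j=1: A[i]=6<=B[j]=16 take 6, i++
i=3 j=1: A[i]=7<=B[j]=16 take 7, i++
i=4 j=1: A[i]=12<=B[j]=16 take 12, i++
i=5 j=1: A[i]=18>B[j]=16 take 16, j++
i=5 j=2: A[i]=18<=B[j]=22 take 18, i++
i=6 j=2: A[i]=23>B[j]=22 take 22, j++
i=6 j=3: A[i]=23<=B[j]=23 take 23, i++
i=7 j=3: A[i]=32>B[j]=23 take 23, j++

i=7, j=4, merged so far=[2, 6, 7, 12, 16, 18, 22, 23, 23]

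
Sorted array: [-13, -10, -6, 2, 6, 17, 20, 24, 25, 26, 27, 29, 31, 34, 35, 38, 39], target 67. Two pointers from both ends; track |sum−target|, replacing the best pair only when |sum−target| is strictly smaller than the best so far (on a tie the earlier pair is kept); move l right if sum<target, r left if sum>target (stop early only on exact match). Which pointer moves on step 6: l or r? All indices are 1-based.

[1,17] -13+39=26 d=41 * → l++
[2,17] -10+39=29 d=38 * → l++
[3,17] -6+39=33 d=34 * → l++
[4,17] 2+39=41 d=26 * → l++
[5,17] 6+39=45 d=22 * → l++
[6,17] 17+39=56 d=11 * → l++

l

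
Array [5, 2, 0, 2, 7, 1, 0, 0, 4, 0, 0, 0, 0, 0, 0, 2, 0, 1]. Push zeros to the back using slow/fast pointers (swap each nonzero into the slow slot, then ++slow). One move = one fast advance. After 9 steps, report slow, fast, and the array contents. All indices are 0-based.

slow=6, fast=9, a=[5, 2, 2, 7, 1, 4, 0, 0, 0, 0, 0, 0, 0, 0, 0, 2, 0, 1]

(s=0,f=0) a[fast]=5≠0 swap→a[0]=5 → slow++,fast++
(s=1,f=1) a[fast]=2≠0 swap→a[1]=2 → slow++,fast++
(s=2,f=2) a[fast]=0 → fast++
(s=2,f=3) a[fast]=2≠0 swap→a[2]=2 → slow++,fast++
(s=3,f=4) a[fast]=7≠0 swap→a[3]=7 → slow++,fast++
(s=4,f=5) a[fast]=1≠0 swap→a[4]=1 → slow++,fast++
(s=5,f=6) a[fast]=0 → fast++
(s=5,f=7) a[fast]=0 → fast++
(s=5,f=8) a[fast]=4≠0 swap→a[5]=4 → slow++,fast++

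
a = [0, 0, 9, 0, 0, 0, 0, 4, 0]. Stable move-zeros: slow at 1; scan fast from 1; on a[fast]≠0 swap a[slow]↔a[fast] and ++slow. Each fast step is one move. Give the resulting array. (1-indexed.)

[9, 4, 0, 0, 0, 0, 0, 0, 0]

slow=1 fast=1: a[fast]=0, fast++
slow=1 fast=2: a[fast]=0, fast++
slow=1 fast=3: a[fast]=9≠0 swap→a[1]=9, slow++,fast++
slow=2 fast=4: a[fast]=0, fast++
slow=2 fast=5: a[fast]=0, fast++
slow=2 fast=6: a[fast]=0, fast++
slow=2 fast=7: a[fast]=0, fast++
slow=2 fast=8: a[fast]=4≠0 swap→a[2]=4, slow++,fast++
slow=3 fast=9: a[fast]=0, fast++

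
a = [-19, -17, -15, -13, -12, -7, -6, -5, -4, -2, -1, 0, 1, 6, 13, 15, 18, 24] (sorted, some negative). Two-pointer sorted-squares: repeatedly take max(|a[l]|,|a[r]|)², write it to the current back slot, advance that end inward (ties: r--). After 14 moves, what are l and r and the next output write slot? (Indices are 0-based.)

l=0 r=17: |-19|<=|24| out[17]=576, r--
l=0 r=16: |-19|>|18| out[16]=361, l++
l=1 r=16: |-17|<=|18| out[15]=324, r--
l=1 r=15: |-17|>|15| out[14]=289, l++
l=2 r=15: |-15|<=|15| out[13]=225, r--
l=2 r=14: |-15|>|13| out[12]=225, l++
l=3 r=14: |-13|<=|13| out[11]=169, r--
l=3 r=13: |-13|>|6| out[10]=169, l++
l=4 r=13: |-12|>|6| out[9]=144, l++
l=5 r=13: |-7|>|6| out[8]=49, l++
l=6 r=13: |-6|<=|6| out[7]=36, r--
l=6 r=12: |-6|>|1| out[6]=36, l++
l=7 r=12: |-5|>|1| out[5]=25, l++
l=8 r=12: |-4|>|1| out[4]=16, l++

l=9, r=12, next write slot=3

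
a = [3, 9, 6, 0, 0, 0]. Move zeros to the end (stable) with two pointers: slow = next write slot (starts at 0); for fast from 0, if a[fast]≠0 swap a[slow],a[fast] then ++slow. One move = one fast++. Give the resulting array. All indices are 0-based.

(s=0,f=0) a[fast]=3≠0 swap→a[0]=3 → slow++,fast++
(s=1,f=1) a[fast]=9≠0 swap→a[1]=9 → slow++,fast++
(s=2,f=2) a[fast]=6≠0 swap→a[2]=6 → slow++,fast++
(s=3,f=3) a[fast]=0 → fast++
(s=3,f=4) a[fast]=0 → fast++
(s=3,f=5) a[fast]=0 → fast++

[3, 9, 6, 0, 0, 0]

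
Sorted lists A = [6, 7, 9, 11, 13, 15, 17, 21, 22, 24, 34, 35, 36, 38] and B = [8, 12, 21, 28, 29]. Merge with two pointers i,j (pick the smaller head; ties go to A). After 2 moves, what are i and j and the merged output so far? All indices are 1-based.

i=3, j=1, merged so far=[6, 7]

i=1 j=1: A[i]=6<=B[j]=8 take 6, i++
i=2 j=1: A[i]=7<=B[j]=8 take 7, i++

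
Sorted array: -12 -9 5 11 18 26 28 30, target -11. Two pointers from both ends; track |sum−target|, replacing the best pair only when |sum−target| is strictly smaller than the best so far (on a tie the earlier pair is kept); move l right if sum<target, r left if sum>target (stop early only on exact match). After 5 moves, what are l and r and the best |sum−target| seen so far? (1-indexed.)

[1,8] -12+30=18 d=29 * → r--
[1,7] -12+28=16 d=27 * → r--
[1,6] -12+26=14 d=25 * → r--
[1,5] -12+18=6 d=17 * → r--
[1,4] -12+11=-1 d=10 * → r--

l=1, r=3, best |Δ|=10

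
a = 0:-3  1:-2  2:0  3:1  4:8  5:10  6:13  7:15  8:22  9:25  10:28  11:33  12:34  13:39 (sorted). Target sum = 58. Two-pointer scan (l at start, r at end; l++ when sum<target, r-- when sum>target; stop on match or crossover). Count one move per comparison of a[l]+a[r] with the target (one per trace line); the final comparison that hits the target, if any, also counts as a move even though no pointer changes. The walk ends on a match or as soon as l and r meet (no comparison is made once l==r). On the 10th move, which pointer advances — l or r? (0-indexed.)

l=0 r=13: -3+39=36 <58, l++
l=1 r=13: -2+39=37 <58, l++
l=2 r=13: 0+39=39 <58, l++
l=3 r=13: 1+39=40 <58, l++
l=4 r=13: 8+39=47 <58, l++
l=5 r=13: 10+39=49 <58, l++
l=6 r=13: 13+39=52 <58, l++
l=7 r=13: 15+39=54 <58, l++
l=8 r=13: 22+39=61 >58, r--
l=8 r=12: 22+34=56 <58, l++

l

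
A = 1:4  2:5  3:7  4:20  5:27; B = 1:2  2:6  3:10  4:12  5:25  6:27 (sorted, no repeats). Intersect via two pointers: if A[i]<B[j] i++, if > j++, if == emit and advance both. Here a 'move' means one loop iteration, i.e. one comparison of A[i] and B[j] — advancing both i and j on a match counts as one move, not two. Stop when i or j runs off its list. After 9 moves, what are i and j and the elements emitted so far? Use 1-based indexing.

i=5, j=6, emitted=[]

[i=1,j=1] 4>2 → j++
[i=1,j=2] 4<6 → i++
[i=2,j=2] 5<6 → i++
[i=3,j=2] 7>6 → j++
[i=3,j=3] 7<10 → i++
[i=4,j=3] 20>10 → j++
[i=4,j=4] 20>12 → j++
[i=4,j=5] 20<25 → i++
[i=5,j=5] 27>25 → j++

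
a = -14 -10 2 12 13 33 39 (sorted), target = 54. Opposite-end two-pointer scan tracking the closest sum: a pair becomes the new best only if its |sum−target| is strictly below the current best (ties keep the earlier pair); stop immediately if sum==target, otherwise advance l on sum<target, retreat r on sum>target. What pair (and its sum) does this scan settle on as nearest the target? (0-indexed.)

pair (13, 39) with sum 52 (|Δ|=2)

l=0 r=6: -14+39=25 d=29 *, l++
l=1 r=6: -10+39=29 d=25 *, l++
l=2 r=6: 2+39=41 d=13 *, l++
l=3 r=6: 12+39=51 d=3 *, l++
l=4 r=6: 13+39=52 d=2 *, l++
l=5 r=6: 33+39=72 d=18, r--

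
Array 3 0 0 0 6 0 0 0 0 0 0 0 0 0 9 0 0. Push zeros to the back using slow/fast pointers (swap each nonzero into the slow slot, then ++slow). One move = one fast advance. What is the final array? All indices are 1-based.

slow=1 fast=1: a[fast]=3≠0 swap→a[1]=3, slow++,fast++
slow=2 fast=2: a[fast]=0, fast++
slow=2 fast=3: a[fast]=0, fast++
slow=2 fast=4: a[fast]=0, fast++
slow=2 fast=5: a[fast]=6≠0 swap→a[2]=6, slow++,fast++
slow=3 fast=6: a[fast]=0, fast++
slow=3 fast=7: a[fast]=0, fast++
slow=3 fast=8: a[fast]=0, fast++
slow=3 fast=9: a[fast]=0, fast++
slow=3 fast=10: a[fast]=0, fast++
slow=3 fast=11: a[fast]=0, fast++
slow=3 fast=12: a[fast]=0, fast++
slow=3 fast=13: a[fast]=0, fast++
slow=3 fast=14: a[fast]=0, fast++
slow=3 fast=15: a[fast]=9≠0 swap→a[3]=9, slow++,fast++
slow=4 fast=16: a[fast]=0, fast++
slow=4 fast=17: a[fast]=0, fast++

[3, 6, 9, 0, 0, 0, 0, 0, 0, 0, 0, 0, 0, 0, 0, 0, 0]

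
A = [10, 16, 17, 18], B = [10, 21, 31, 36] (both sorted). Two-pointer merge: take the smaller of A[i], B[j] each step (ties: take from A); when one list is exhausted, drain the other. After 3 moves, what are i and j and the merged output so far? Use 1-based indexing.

i=1 j=1: A[i]=10<=B[j]=10 take 10, i++
i=2 j=1: A[i]=16>B[j]=10 take 10, j++
i=2 j=2: A[i]=16<=B[j]=21 take 16, i++

i=3, j=2, merged so far=[10, 10, 16]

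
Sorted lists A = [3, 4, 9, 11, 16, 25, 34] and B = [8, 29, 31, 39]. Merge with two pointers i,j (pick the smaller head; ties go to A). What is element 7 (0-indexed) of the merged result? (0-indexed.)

[i=0,j=0] A[i]=3<=B[j]=8 take 3 → i++
[i=1,j=0] A[i]=4<=B[j]=8 take 4 → i++
[i=2,j=0] A[i]=9>B[j]=8 take 8 → j++
[i=2,j=1] A[i]=9<=B[j]=29 take 9 → i++
[i=3,j=1] A[i]=11<=B[j]=29 take 11 → i++
[i=4,j=1] A[i]=16<=B[j]=29 take 16 → i++
[i=5,j=1] A[i]=25<=B[j]=29 take 25 → i++
[i=6,j=1] A[i]=34>B[j]=29 take 29 → j++
[i=6,j=2] A[i]=34>B[j]=31 take 31 → j++
[i=6,j=3] A[i]=34<=B[j]=39 take 34 → i++
[i=7,j=3] A done, take B[j]=39 → j++

merged[7] = 29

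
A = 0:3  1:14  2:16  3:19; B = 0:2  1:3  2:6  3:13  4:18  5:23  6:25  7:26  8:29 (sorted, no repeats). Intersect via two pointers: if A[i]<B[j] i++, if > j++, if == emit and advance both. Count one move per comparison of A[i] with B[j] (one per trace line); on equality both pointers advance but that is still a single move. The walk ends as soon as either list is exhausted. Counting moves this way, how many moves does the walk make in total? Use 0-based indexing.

8 moves

[i=0,j=0] 3>2 → j++
[i=0,j=1] 3==3 emit → i++,j++
[i=1,j=2] 14>6 → j++
[i=1,j=3] 14>13 → j++
[i=1,j=4] 14<18 → i++
[i=2,j=4] 16<18 → i++
[i=3,j=4] 19>18 → j++
[i=3,j=5] 19<23 → i++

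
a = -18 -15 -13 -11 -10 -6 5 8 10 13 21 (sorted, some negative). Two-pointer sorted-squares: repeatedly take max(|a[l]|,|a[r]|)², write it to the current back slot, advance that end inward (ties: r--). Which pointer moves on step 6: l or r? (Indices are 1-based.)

l=1 r=11: |-18|<=|21| out[11]=441, r--
l=1 r=10: |-18|>|13| out[10]=324, l++
l=2 r=10: |-15|>|13| out[9]=225, l++
l=3 r=10: |-13|<=|13| out[8]=169, r--
l=3 r=9: |-13|>|10| out[7]=169, l++
l=4 r=9: |-11|>|10| out[6]=121, l++

l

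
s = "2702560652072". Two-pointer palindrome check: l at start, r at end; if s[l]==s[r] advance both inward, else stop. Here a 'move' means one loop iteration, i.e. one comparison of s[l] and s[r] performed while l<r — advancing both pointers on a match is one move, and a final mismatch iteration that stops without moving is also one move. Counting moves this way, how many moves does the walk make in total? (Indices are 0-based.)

[0,12] '2'=='2' → l++,r--
[1,11] '7'=='7' → l++,r--
[2,10] '0'=='0' → l++,r--
[3,9] '2'=='2' → l++,r--
[4,8] '5'=='5' → l++,r--
[5,7] '6'=='6' → l++,r--

6 moves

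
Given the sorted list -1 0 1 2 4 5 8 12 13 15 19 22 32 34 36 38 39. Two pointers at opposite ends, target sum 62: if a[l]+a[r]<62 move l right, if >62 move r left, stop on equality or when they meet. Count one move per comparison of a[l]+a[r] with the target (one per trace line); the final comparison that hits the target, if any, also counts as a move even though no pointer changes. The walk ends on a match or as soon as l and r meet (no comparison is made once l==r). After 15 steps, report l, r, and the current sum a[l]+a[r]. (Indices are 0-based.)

l=12, r=13, sum=66

[0,16] -1+39=38 <62 → l++
[1,16] 0+39=39 <62 → l++
[2,16] 1+39=40 <62 → l++
[3,16] 2+39=41 <62 → l++
[4,16] 4+39=43 <62 → l++
[5,16] 5+39=44 <62 → l++
[6,16] 8+39=47 <62 → l++
[7,16] 12+39=51 <62 → l++
[8,16] 13+39=52 <62 → l++
[9,16] 15+39=54 <62 → l++
[10,16] 19+39=58 <62 → l++
[11,16] 22+39=61 <62 → l++
[12,16] 32+39=71 >62 → r--
[12,15] 32+38=70 >62 → r--
[12,14] 32+36=68 >62 → r--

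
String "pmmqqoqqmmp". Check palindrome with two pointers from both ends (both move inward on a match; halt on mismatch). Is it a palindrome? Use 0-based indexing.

palindrome

l=0 r=10: 'p'=='p', l++,r--
l=1 r=9: 'm'=='m', l++,r--
l=2 r=8: 'm'=='m', l++,r--
l=3 r=7: 'q'=='q', l++,r--
l=4 r=6: 'q'=='q', l++,r--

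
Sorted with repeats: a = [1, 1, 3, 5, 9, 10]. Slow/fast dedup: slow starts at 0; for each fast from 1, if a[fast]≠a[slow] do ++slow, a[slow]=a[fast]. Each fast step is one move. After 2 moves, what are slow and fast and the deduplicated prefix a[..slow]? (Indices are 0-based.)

(s=0,f=1) a[fast]=1=a[slow] dup → fast++
(s=0,f=2) a[fast]=3≠a[slow]=1 write a[1]=3 → slow++,fast++

slow=1, fast=3, prefix=[1, 3]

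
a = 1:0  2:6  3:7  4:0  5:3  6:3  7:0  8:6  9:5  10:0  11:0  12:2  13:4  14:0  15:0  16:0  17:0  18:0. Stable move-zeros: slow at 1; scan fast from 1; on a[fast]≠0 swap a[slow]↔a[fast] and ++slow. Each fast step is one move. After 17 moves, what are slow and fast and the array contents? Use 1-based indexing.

slow=9, fast=18, a=[6, 7, 3, 3, 6, 5, 2, 4, 0, 0, 0, 0, 0, 0, 0, 0, 0, 0]

slow=1 fast=1: a[fast]=0, fast++
slow=1 fast=2: a[fast]=6≠0 swap→a[1]=6, slow++,fast++
slow=2 fast=3: a[fast]=7≠0 swap→a[2]=7, slow++,fast++
slow=3 fast=4: a[fast]=0, fast++
slow=3 fast=5: a[fast]=3≠0 swap→a[3]=3, slow++,fast++
slow=4 fast=6: a[fast]=3≠0 swap→a[4]=3, slow++,fast++
slow=5 fast=7: a[fast]=0, fast++
slow=5 fast=8: a[fast]=6≠0 swap→a[5]=6, slow++,fast++
slow=6 fast=9: a[fast]=5≠0 swap→a[6]=5, slow++,fast++
slow=7 fast=10: a[fast]=0, fast++
slow=7 fast=11: a[fast]=0, fast++
slow=7 fast=12: a[fast]=2≠0 swap→a[7]=2, slow++,fast++
slow=8 fast=13: a[fast]=4≠0 swap→a[8]=4, slow++,fast++
slow=9 fast=14: a[fast]=0, fast++
slow=9 fast=15: a[fast]=0, fast++
slow=9 fast=16: a[fast]=0, fast++
slow=9 fast=17: a[fast]=0, fast++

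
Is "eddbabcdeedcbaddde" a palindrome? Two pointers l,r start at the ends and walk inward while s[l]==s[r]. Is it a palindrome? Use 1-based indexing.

not a palindrome (mismatch at 4,15)

l=1 r=18: 'e'=='e', l++,r--
l=2 r=17: 'd'=='d', l++,r--
l=3 r=16: 'd'=='d', l++,r--
l=4 r=15: 'b'!='d', stop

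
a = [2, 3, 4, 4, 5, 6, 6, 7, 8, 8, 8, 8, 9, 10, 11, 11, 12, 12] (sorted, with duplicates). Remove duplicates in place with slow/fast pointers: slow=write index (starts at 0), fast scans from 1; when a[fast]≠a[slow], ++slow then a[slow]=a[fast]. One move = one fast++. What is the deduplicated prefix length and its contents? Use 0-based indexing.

slow=0 fast=1: a[fast]=3≠a[slow]=2 write a[1]=3, slow++,fast++
slow=1 fast=2: a[fast]=4≠a[slow]=3 write a[2]=4, slow++,fast++
slow=2 fast=3: a[fast]=4=a[slow] dup, fast++
slow=2 fast=4: a[fast]=5≠a[slow]=4 write a[3]=5, slow++,fast++
slow=3 fast=5: a[fast]=6≠a[slow]=5 write a[4]=6, slow++,fast++
slow=4 fast=6: a[fast]=6=a[slow] dup, fast++
slow=4 fast=7: a[fast]=7≠a[slow]=6 write a[5]=7, slow++,fast++
slow=5 fast=8: a[fast]=8≠a[slow]=7 write a[6]=8, slow++,fast++
slow=6 fast=9: a[fast]=8=a[slow] dup, fast++
slow=6 fast=10: a[fast]=8=a[slow] dup, fast++
slow=6 fast=11: a[fast]=8=a[slow] dup, fast++
slow=6 fast=12: a[fast]=9≠a[slow]=8 write a[7]=9, slow++,fast++
slow=7 fast=13: a[fast]=10≠a[slow]=9 write a[8]=10, slow++,fast++
slow=8 fast=14: a[fast]=11≠a[slow]=10 write a[9]=11, slow++,fast++
slow=9 fast=15: a[fast]=11=a[slow] dup, fast++
slow=9 fast=16: a[fast]=12≠a[slow]=11 write a[10]=12, slow++,fast++
slow=10 fast=17: a[fast]=12=a[slow] dup, fast++

length 11; prefix = [2, 3, 4, 5, 6, 7, 8, 9, 10, 11, 12]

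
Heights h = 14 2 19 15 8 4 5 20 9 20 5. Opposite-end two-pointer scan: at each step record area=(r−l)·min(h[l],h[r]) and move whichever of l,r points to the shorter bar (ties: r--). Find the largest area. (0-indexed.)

max area = 133

[0,10] min(14,5)*10=50 best=50 * → r--
[0,9] min(14,20)*9=126 best=126 * → l++
[1,9] min(2,20)*8=16 best=126 → l++
[2,9] min(19,20)*7=133 best=133 * → l++
[3,9] min(15,20)*6=90 best=133 → l++
[4,9] min(8,20)*5=40 best=133 → l++
[5,9] min(4,20)*4=16 best=133 → l++
[6,9] min(5,20)*3=15 best=133 → l++
[7,9] min(20,20)*2=40 best=133 → r--
[7,8] min(20,9)*1=9 best=133 → r--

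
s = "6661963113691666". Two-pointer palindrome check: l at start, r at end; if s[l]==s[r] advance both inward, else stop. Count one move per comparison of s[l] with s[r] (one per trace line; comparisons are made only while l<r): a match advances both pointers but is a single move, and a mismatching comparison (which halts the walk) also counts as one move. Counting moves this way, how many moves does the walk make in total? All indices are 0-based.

8 moves

l=0 r=15: '6'=='6', l++,r--
l=1 r=14: '6'=='6', l++,r--
l=2 r=13: '6'=='6', l++,r--
l=3 r=12: '1'=='1', l++,r--
l=4 r=11: '9'=='9', l++,r--
l=5 r=10: '6'=='6', l++,r--
l=6 r=9: '3'=='3', l++,r--
l=7 r=8: '1'=='1', l++,r--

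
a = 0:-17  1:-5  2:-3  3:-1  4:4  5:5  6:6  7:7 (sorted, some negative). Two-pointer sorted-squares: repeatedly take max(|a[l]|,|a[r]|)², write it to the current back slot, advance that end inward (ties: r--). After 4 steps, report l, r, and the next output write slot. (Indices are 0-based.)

l=0 r=7: |-17|>|7| out[7]=289, l++
l=1 r=7: |-5|<=|7| out[6]=49, r--
l=1 r=6: |-5|<=|6| out[5]=36, r--
l=1 r=5: |-5|<=|5| out[4]=25, r--

l=1, r=4, next write slot=3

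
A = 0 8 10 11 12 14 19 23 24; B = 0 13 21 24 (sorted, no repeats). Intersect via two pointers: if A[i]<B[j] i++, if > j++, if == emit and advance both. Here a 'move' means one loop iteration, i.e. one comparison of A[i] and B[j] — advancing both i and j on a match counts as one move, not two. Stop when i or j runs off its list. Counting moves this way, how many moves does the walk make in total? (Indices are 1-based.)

11 moves

i=1 j=1: 0==0 emit, i++,j++
i=2 j=2: 8<13, i++
i=3 j=2: 10<13, i++
i=4 j=2: 11<13, i++
i=5 j=2: 12<13, i++
i=6 j=2: 14>13, j++
i=6 j=3: 14<21, i++
i=7 j=3: 19<21, i++
i=8 j=3: 23>21, j++
i=8 j=4: 23<24, i++
i=9 j=4: 24==24 emit, i++,j++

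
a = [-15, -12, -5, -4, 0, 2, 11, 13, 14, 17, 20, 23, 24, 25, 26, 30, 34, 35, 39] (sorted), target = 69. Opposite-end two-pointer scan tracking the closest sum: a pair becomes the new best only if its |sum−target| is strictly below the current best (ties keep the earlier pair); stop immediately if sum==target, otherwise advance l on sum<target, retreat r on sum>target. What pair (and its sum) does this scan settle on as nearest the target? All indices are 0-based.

pair (30, 39) with sum 69 (|Δ|=0)

l=0 r=18: -15+39=24 d=45 *, l++
l=1 r=18: -12+39=27 d=42 *, l++
l=2 r=18: -5+39=34 d=35 *, l++
l=3 r=18: -4+39=35 d=34 *, l++
l=4 r=18: 0+39=39 d=30 *, l++
l=5 r=18: 2+39=41 d=28 *, l++
l=6 r=18: 11+39=50 d=19 *, l++
l=7 r=18: 13+39=52 d=17 *, l++
l=8 r=18: 14+39=53 d=16 *, l++
l=9 r=18: 17+39=56 d=13 *, l++
l=10 r=18: 20+39=59 d=10 *, l++
l=11 r=18: 23+39=62 d=7 *, l++
l=12 r=18: 24+39=63 d=6 *, l++
l=13 r=18: 25+39=64 d=5 *, l++
l=14 r=18: 26+39=65 d=4 *, l++
l=15 r=18: 30+39=69 d=0 *, stop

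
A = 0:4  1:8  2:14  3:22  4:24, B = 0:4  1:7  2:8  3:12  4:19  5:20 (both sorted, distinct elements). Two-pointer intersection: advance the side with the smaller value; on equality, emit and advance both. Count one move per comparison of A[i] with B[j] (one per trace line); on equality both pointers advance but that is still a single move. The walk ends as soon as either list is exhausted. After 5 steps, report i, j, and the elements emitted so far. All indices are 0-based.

i=0 j=0: 4==4 emit, i++,j++
i=1 j=1: 8>7, j++
i=1 j=2: 8==8 emit, i++,j++
i=2 j=3: 14>12, j++
i=2 j=4: 14<19, i++

i=3, j=4, emitted=[4, 8]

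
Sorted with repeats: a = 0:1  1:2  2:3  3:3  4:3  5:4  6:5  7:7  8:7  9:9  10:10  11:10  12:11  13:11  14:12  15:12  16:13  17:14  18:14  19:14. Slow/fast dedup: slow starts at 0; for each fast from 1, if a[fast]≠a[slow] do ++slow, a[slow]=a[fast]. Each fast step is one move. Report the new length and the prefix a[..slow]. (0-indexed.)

slow=0 fast=1: a[fast]=2≠a[slow]=1 write a[1]=2, slow++,fast++
slow=1 fast=2: a[fast]=3≠a[slow]=2 write a[2]=3, slow++,fast++
slow=2 fast=3: a[fast]=3=a[slow] dup, fast++
slow=2 fast=4: a[fast]=3=a[slow] dup, fast++
slow=2 fast=5: a[fast]=4≠a[slow]=3 write a[3]=4, slow++,fast++
slow=3 fast=6: a[fast]=5≠a[slow]=4 write a[4]=5, slow++,fast++
slow=4 fast=7: a[fast]=7≠a[slow]=5 write a[5]=7, slow++,fast++
slow=5 fast=8: a[fast]=7=a[slow] dup, fast++
slow=5 fast=9: a[fast]=9≠a[slow]=7 write a[6]=9, slow++,fast++
slow=6 fast=10: a[fast]=10≠a[slow]=9 write a[7]=10, slow++,fast++
slow=7 fast=11: a[fast]=10=a[slow] dup, fast++
slow=7 fast=12: a[fast]=11≠a[slow]=10 write a[8]=11, slow++,fast++
slow=8 fast=13: a[fast]=11=a[slow] dup, fast++
slow=8 fast=14: a[fast]=12≠a[slow]=11 write a[9]=12, slow++,fast++
slow=9 fast=15: a[fast]=12=a[slow] dup, fast++
slow=9 fast=16: a[fast]=13≠a[slow]=12 write a[10]=13, slow++,fast++
slow=10 fast=17: a[fast]=14≠a[slow]=13 write a[11]=14, slow++,fast++
slow=11 fast=18: a[fast]=14=a[slow] dup, fast++
slow=11 fast=19: a[fast]=14=a[slow] dup, fast++

length 12; prefix = [1, 2, 3, 4, 5, 7, 9, 10, 11, 12, 13, 14]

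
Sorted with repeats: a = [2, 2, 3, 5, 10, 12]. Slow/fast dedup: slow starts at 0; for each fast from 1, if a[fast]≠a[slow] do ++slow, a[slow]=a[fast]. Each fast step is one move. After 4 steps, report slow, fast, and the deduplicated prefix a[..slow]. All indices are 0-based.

slow=0 fast=1: a[fast]=2=a[slow] dup, fast++
slow=0 fast=2: a[fast]=3≠a[slow]=2 write a[1]=3, slow++,fast++
slow=1 fast=3: a[fast]=5≠a[slow]=3 write a[2]=5, slow++,fast++
slow=2 fast=4: a[fast]=10≠a[slow]=5 write a[3]=10, slow++,fast++

slow=3, fast=5, prefix=[2, 3, 5, 10]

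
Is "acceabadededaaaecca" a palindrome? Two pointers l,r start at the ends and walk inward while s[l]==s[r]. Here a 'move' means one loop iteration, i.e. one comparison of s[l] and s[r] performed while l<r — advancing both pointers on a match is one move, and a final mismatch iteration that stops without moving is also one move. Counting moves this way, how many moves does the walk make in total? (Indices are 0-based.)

6 moves

l=0 r=18: 'a'=='a', l++,r--
l=1 r=17: 'c'=='c', l++,r--
l=2 r=16: 'c'=='c', l++,r--
l=3 r=15: 'e'=='e', l++,r--
l=4 r=14: 'a'=='a', l++,r--
l=5 r=13: 'b'!='a', stop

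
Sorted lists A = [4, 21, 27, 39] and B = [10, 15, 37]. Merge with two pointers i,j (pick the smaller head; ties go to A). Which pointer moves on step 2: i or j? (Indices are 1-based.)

[i=1,j=1] A[i]=4<=B[j]=10 take 4 → i++
[i=2,j=1] A[i]=21>B[j]=10 take 10 → j++

j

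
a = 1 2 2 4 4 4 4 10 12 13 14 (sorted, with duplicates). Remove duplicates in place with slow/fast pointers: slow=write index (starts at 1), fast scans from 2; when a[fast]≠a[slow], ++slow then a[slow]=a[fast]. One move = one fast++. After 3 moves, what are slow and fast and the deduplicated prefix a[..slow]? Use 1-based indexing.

slow=1 fast=2: a[fast]=2≠a[slow]=1 write a[2]=2, slow++,fast++
slow=2 fast=3: a[fast]=2=a[slow] dup, fast++
slow=2 fast=4: a[fast]=4≠a[slow]=2 write a[3]=4, slow++,fast++

slow=3, fast=5, prefix=[1, 2, 4]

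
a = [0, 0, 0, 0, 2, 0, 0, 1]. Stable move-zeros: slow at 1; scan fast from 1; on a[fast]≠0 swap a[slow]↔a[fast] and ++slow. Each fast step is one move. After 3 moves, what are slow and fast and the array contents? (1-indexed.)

slow=1 fast=1: a[fast]=0, fast++
slow=1 fast=2: a[fast]=0, fast++
slow=1 fast=3: a[fast]=0, fast++

slow=1, fast=4, a=[0, 0, 0, 0, 2, 0, 0, 1]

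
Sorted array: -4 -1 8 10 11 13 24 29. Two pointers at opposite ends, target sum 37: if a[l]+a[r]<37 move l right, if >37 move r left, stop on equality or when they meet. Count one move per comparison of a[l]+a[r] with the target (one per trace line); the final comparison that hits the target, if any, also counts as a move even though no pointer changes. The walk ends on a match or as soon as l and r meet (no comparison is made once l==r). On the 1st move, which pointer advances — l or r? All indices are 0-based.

[0,7] -4+29=25 <37 → l++

l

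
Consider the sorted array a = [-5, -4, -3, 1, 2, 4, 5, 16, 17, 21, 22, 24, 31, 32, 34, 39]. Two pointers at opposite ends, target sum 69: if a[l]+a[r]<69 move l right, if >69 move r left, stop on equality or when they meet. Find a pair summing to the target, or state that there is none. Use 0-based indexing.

no pair

l=0 r=15: -5+39=34 <69, l++
l=1 r=15: -4+39=35 <69, l++
l=2 r=15: -3+39=36 <69, l++
l=3 r=15: 1+39=40 <69, l++
l=4 r=15: 2+39=41 <69, l++
l=5 r=15: 4+39=43 <69, l++
l=6 r=15: 5+39=44 <69, l++
l=7 r=15: 16+39=55 <69, l++
l=8 r=15: 17+39=56 <69, l++
l=9 r=15: 21+39=60 <69, l++
l=10 r=15: 22+39=61 <69, l++
l=11 r=15: 24+39=63 <69, l++
l=12 r=15: 31+39=70 >69, r--
l=12 r=14: 31+34=65 <69, l++
l=13 r=14: 32+34=66 <69, l++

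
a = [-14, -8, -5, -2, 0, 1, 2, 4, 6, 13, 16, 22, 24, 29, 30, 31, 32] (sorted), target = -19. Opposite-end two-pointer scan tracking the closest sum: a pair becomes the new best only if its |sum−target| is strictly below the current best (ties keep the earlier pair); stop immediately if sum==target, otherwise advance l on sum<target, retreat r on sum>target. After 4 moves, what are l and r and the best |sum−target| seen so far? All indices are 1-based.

l=1, r=13, best |Δ|=34

l=1 r=17: -14+32=18 d=37 *, r--
l=1 r=16: -14+31=17 d=36 *, r--
l=1 r=15: -14+30=16 d=35 *, r--
l=1 r=14: -14+29=15 d=34 *, r--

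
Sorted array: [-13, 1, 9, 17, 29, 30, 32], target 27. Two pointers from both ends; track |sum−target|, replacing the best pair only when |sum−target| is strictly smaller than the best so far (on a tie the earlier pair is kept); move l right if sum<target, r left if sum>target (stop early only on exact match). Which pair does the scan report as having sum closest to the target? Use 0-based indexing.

l=0 r=6: -13+32=19 d=8 *, l++
l=1 r=6: 1+32=33 d=6 *, r--
l=1 r=5: 1+30=31 d=4 *, r--
l=1 r=4: 1+29=30 d=3 *, r--
l=1 r=3: 1+17=18 d=9, l++
l=2 r=3: 9+17=26 d=1 *, l++

pair (9, 17) with sum 26 (|Δ|=1)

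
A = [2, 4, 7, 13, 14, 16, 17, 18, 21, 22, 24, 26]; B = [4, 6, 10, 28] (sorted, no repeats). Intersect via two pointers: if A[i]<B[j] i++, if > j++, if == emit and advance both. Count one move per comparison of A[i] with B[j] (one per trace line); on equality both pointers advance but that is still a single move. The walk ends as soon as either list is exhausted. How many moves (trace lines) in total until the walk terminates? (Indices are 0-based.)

[i=0,j=0] 2<4 → i++
[i=1,j=0] 4==4 emit → i++,j++
[i=2,j=1] 7>6 → j++
[i=2,j=2] 7<10 → i++
[i=3,j=2] 13>10 → j++
[i=3,j=3] 13<28 → i++
[i=4,j=3] 14<28 → i++
[i=5,j=3] 16<28 → i++
[i=6,j=3] 17<28 → i++
[i=7,j=3] 18<28 → i++
[i=8,j=3] 21<28 → i++
[i=9,j=3] 22<28 → i++
[i=10,j=3] 24<28 → i++
[i=11,j=3] 26<28 → i++

14 moves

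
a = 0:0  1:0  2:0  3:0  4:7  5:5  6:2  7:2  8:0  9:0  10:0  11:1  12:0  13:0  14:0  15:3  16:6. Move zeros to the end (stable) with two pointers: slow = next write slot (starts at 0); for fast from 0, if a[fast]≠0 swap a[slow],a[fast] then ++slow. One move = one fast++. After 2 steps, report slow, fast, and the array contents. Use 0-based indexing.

slow=0, fast=2, a=[0, 0, 0, 0, 7, 5, 2, 2, 0, 0, 0, 1, 0, 0, 0, 3, 6]

(s=0,f=0) a[fast]=0 → fast++
(s=0,f=1) a[fast]=0 → fast++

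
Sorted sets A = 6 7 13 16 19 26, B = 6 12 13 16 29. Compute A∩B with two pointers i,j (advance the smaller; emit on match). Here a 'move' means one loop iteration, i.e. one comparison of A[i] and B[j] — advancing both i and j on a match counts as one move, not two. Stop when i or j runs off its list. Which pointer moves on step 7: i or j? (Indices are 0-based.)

[i=0,j=0] 6==6 emit → i++,j++
[i=1,j=1] 7<12 → i++
[i=2,j=1] 13>12 → j++
[i=2,j=2] 13==13 emit → i++,j++
[i=3,j=3] 16==16 emit → i++,j++
[i=4,j=4] 19<29 → i++
[i=5,j=4] 26<29 → i++

i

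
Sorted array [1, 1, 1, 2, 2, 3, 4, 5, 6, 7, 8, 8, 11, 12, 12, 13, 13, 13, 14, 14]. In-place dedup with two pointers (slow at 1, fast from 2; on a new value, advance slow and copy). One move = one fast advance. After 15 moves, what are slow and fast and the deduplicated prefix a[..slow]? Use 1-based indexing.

(s=1,f=2) a[fast]=1=a[slow] dup → fast++
(s=1,f=3) a[fast]=1=a[slow] dup → fast++
(s=1,f=4) a[fast]=2≠a[slow]=1 write a[2]=2 → slow++,fast++
(s=2,f=5) a[fast]=2=a[slow] dup → fast++
(s=2,f=6) a[fast]=3≠a[slow]=2 write a[3]=3 → slow++,fast++
(s=3,f=7) a[fast]=4≠a[slow]=3 write a[4]=4 → slow++,fast++
(s=4,f=8) a[fast]=5≠a[slow]=4 write a[5]=5 → slow++,fast++
(s=5,f=9) a[fast]=6≠a[slow]=5 write a[6]=6 → slow++,fast++
(s=6,f=10) a[fast]=7≠a[slow]=6 write a[7]=7 → slow++,fast++
(s=7,f=11) a[fast]=8≠a[slow]=7 write a[8]=8 → slow++,fast++
(s=8,f=12) a[fast]=8=a[slow] dup → fast++
(s=8,f=13) a[fast]=11≠a[slow]=8 write a[9]=11 → slow++,fast++
(s=9,f=14) a[fast]=12≠a[slow]=11 write a[10]=12 → slow++,fast++
(s=10,f=15) a[fast]=12=a[slow] dup → fast++
(s=10,f=16) a[fast]=13≠a[slow]=12 write a[11]=13 → slow++,fast++

slow=11, fast=17, prefix=[1, 2, 3, 4, 5, 6, 7, 8, 11, 12, 13]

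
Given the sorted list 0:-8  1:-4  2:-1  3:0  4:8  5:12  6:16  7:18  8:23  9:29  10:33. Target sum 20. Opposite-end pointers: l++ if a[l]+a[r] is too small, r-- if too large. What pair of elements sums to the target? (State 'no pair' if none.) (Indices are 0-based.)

(8, 12)

l=0 r=10: -8+33=25 >20, r--
l=0 r=9: -8+29=21 >20, r--
l=0 r=8: -8+23=15 <20, l++
l=1 r=8: -4+23=19 <20, l++
l=2 r=8: -1+23=22 >20, r--
l=2 r=7: -1+18=17 <20, l++
l=3 r=7: 0+18=18 <20, l++
l=4 r=7: 8+18=26 >20, r--
l=4 r=6: 8+16=24 >20, r--
l=4 r=5: 8+12=20, found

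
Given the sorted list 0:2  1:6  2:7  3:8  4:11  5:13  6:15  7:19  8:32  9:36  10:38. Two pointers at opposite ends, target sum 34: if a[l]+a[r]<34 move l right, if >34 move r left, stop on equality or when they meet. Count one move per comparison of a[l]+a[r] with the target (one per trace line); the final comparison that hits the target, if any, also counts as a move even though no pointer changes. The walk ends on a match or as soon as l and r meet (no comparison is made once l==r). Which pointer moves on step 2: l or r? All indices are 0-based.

l=0 r=10: 2+38=40 >34, r--
l=0 r=9: 2+36=38 >34, r--

r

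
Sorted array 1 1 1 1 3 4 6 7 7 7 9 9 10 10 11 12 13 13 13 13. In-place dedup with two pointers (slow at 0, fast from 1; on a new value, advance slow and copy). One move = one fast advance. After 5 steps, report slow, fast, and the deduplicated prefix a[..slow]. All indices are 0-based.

slow=2, fast=6, prefix=[1, 3, 4]

slow=0 fast=1: a[fast]=1=a[slow] dup, fast++
slow=0 fast=2: a[fast]=1=a[slow] dup, fast++
slow=0 fast=3: a[fast]=1=a[slow] dup, fast++
slow=0 fast=4: a[fast]=3≠a[slow]=1 write a[1]=3, slow++,fast++
slow=1 fast=5: a[fast]=4≠a[slow]=3 write a[2]=4, slow++,fast++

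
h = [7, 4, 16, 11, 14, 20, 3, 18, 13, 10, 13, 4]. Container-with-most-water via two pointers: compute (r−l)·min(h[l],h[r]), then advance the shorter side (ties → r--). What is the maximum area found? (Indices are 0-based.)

[0,11] min(7,4)*11=44 best=44 * → r--
[0,10] min(7,13)*10=70 best=70 * → l++
[1,10] min(4,13)*9=36 best=70 → l++
[2,10] min(16,13)*8=104 best=104 * → r--
[2,9] min(16,10)*7=70 best=104 → r--
[2,8] min(16,13)*6=78 best=104 → r--
[2,7] min(16,18)*5=80 best=104 → l++
[3,7] min(11,18)*4=44 best=104 → l++
[4,7] min(14,18)*3=42 best=104 → l++
[5,7] min(20,18)*2=36 best=104 → r--
[5,6] min(20,3)*1=3 best=104 → r--

max area = 104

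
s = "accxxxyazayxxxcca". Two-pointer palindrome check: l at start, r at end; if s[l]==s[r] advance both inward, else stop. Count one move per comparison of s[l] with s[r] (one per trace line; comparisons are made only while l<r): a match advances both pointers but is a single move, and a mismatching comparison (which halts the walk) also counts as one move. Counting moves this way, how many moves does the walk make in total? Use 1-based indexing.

l=1 r=17: 'a'=='a', l++,r--
l=2 r=16: 'c'=='c', l++,r--
l=3 r=15: 'c'=='c', l++,r--
l=4 r=14: 'x'=='x', l++,r--
l=5 r=13: 'x'=='x', l++,r--
l=6 r=12: 'x'=='x', l++,r--
l=7 r=11: 'y'=='y', l++,r--
l=8 r=10: 'a'=='a', l++,r--

8 moves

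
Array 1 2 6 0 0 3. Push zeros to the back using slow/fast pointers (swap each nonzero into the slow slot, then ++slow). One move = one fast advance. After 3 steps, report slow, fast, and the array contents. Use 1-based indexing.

(s=1,f=1) a[fast]=1≠0 swap→a[1]=1 → slow++,fast++
(s=2,f=2) a[fast]=2≠0 swap→a[2]=2 → slow++,fast++
(s=3,f=3) a[fast]=6≠0 swap→a[3]=6 → slow++,fast++

slow=4, fast=4, a=[1, 2, 6, 0, 0, 3]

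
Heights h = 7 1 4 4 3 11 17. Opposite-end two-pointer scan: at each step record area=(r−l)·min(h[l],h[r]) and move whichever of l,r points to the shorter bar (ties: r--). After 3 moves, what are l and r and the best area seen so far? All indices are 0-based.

l=3, r=6, best area=42

l=0 r=6: min(7,17)*6=42 best=42 *, l++
l=1 r=6: min(1,17)*5=5 best=42, l++
l=2 r=6: min(4,17)*4=16 best=42, l++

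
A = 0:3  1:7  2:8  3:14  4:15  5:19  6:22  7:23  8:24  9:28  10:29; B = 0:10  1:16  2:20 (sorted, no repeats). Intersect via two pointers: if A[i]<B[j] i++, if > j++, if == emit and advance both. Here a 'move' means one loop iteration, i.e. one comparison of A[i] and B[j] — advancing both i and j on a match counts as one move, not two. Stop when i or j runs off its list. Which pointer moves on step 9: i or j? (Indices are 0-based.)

[i=0,j=0] 3<10 → i++
[i=1,j=0] 7<10 → i++
[i=2,j=0] 8<10 → i++
[i=3,j=0] 14>10 → j++
[i=3,j=1] 14<16 → i++
[i=4,j=1] 15<16 → i++
[i=5,j=1] 19>16 → j++
[i=5,j=2] 19<20 → i++
[i=6,j=2] 22>20 → j++

j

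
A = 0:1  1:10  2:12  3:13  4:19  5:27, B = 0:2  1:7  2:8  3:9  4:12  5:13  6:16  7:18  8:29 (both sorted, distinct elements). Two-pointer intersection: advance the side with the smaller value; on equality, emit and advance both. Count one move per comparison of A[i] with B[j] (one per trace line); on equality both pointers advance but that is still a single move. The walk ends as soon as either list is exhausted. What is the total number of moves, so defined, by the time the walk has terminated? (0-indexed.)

12 moves

[i=0,j=0] 1<2 → i++
[i=1,j=0] 10>2 → j++
[i=1,j=1] 10>7 → j++
[i=1,j=2] 10>8 → j++
[i=1,j=3] 10>9 → j++
[i=1,j=4] 10<12 → i++
[i=2,j=4] 12==12 emit → i++,j++
[i=3,j=5] 13==13 emit → i++,j++
[i=4,j=6] 19>16 → j++
[i=4,j=7] 19>18 → j++
[i=4,j=8] 19<29 → i++
[i=5,j=8] 27<29 → i++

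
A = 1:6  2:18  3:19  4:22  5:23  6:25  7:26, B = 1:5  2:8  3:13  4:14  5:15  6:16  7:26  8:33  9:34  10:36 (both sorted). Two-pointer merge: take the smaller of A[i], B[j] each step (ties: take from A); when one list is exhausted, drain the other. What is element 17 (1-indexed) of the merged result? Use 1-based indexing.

merged[17] = 36

i=1 j=1: A[i]=6>B[j]=5 take 5, j++
i=1 j=2: A[i]=6<=B[j]=8 take 6, i++
i=2 j=2: A[i]=18>B[j]=8 take 8, j++
i=2 j=3: A[i]=18>B[j]=13 take 13, j++
i=2 j=4: A[i]=18>B[j]=14 take 14, j++
i=2 j=5: A[i]=18>B[j]=15 take 15, j++
i=2 j=6: A[i]=18>B[j]=16 take 16, j++
i=2 j=7: A[i]=18<=B[j]=26 take 18, i++
i=3 j=7: A[i]=19<=B[j]=26 take 19, i++
i=4 j=7: A[i]=22<=B[j]=26 take 22, i++
i=5 j=7: A[i]=23<=B[j]=26 take 23, i++
i=6 j=7: A[i]=25<=B[j]=26 take 25, i++
i=7 j=7: A[i]=26<=B[j]=26 take 26, i++
i=8 j=7: A done, take B[j]=26, j++
i=8 j=8: A done, take B[j]=33, j++
i=8 j=9: A done, take B[j]=34, j++
i=8 j=10: A done, take B[j]=36, j++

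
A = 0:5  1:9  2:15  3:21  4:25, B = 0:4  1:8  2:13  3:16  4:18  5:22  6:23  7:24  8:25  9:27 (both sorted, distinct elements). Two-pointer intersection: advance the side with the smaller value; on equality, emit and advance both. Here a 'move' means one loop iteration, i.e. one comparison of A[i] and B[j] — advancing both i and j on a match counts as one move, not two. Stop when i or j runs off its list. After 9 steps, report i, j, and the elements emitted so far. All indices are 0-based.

i=4, j=5, emitted=[]

i=0 j=0: 5>4, j++
i=0 j=1: 5<8, i++
i=1 j=1: 9>8, j++
i=1 j=2: 9<13, i++
i=2 j=2: 15>13, j++
i=2 j=3: 15<16, i++
i=3 j=3: 21>16, j++
i=3 j=4: 21>18, j++
i=3 j=5: 21<22, i++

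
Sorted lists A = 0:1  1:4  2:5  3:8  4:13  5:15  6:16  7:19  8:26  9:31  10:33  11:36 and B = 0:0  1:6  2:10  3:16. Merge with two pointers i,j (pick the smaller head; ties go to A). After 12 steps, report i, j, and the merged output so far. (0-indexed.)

i=8, j=4, merged so far=[0, 1, 4, 5, 6, 8, 10, 13, 15, 16, 16, 19]

i=0 j=0: A[i]=1>B[j]=0 take 0, j++
i=0 j=1: A[i]=1<=B[j]=6 take 1, i++
i=1 j=1: A[i]=4<=B[j]=6 take 4, i++
i=2 j=1: A[i]=5<=B[j]=6 take 5, i++
i=3 j=1: A[i]=8>B[j]=6 take 6, j++
i=3 j=2: A[i]=8<=B[j]=10 take 8, i++
i=4 j=2: A[i]=13>B[j]=10 take 10, j++
i=4 j=3: A[i]=13<=B[j]=16 take 13, i++
i=5 j=3: A[i]=15<=B[j]=16 take 15, i++
i=6 j=3: A[i]=16<=B[j]=16 take 16, i++
i=7 j=3: A[i]=19>B[j]=16 take 16, j++
i=7 j=4: B done, take A[i]=19, i++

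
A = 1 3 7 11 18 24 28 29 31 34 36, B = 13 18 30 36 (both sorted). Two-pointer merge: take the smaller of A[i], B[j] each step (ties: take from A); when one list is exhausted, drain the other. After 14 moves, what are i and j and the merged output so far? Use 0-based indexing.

i=11, j=3, merged so far=[1, 3, 7, 11, 13, 18, 18, 24, 28, 29, 30, 31, 34, 36]

[i=0,j=0] A[i]=1<=B[j]=13 take 1 → i++
[i=1,j=0] A[i]=3<=B[j]=13 take 3 → i++
[i=2,j=0] A[i]=7<=B[j]=13 take 7 → i++
[i=3,j=0] A[i]=11<=B[j]=13 take 11 → i++
[i=4,j=0] A[i]=18>B[j]=13 take 13 → j++
[i=4,j=1] A[i]=18<=B[j]=18 take 18 → i++
[i=5,j=1] A[i]=24>B[j]=18 take 18 → j++
[i=5,j=2] A[i]=24<=B[j]=30 take 24 → i++
[i=6,j=2] A[i]=28<=B[j]=30 take 28 → i++
[i=7,j=2] A[i]=29<=B[j]=30 take 29 → i++
[i=8,j=2] A[i]=31>B[j]=30 take 30 → j++
[i=8,j=3] A[i]=31<=B[j]=36 take 31 → i++
[i=9,j=3] A[i]=34<=B[j]=36 take 34 → i++
[i=10,j=3] A[i]=36<=B[j]=36 take 36 → i++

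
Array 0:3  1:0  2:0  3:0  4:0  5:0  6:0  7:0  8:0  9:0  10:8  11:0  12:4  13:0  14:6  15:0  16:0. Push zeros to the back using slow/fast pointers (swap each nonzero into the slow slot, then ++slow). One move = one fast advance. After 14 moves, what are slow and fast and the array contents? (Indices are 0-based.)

slow=3, fast=14, a=[3, 8, 4, 0, 0, 0, 0, 0, 0, 0, 0, 0, 0, 0, 6, 0, 0]

slow=0 fast=0: a[fast]=3≠0 swap→a[0]=3, slow++,fast++
slow=1 fast=1: a[fast]=0, fast++
slow=1 fast=2: a[fast]=0, fast++
slow=1 fast=3: a[fast]=0, fast++
slow=1 fast=4: a[fast]=0, fast++
slow=1 fast=5: a[fast]=0, fast++
slow=1 fast=6: a[fast]=0, fast++
slow=1 fast=7: a[fast]=0, fast++
slow=1 fast=8: a[fast]=0, fast++
slow=1 fast=9: a[fast]=0, fast++
slow=1 fast=10: a[fast]=8≠0 swap→a[1]=8, slow++,fast++
slow=2 fast=11: a[fast]=0, fast++
slow=2 fast=12: a[fast]=4≠0 swap→a[2]=4, slow++,fast++
slow=3 fast=13: a[fast]=0, fast++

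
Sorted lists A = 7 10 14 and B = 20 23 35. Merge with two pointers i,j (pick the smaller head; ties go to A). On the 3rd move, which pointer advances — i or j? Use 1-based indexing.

i

i=1 j=1: A[i]=7<=B[j]=20 take 7, i++
i=2 j=1: A[i]=10<=B[j]=20 take 10, i++
i=3 j=1: A[i]=14<=B[j]=20 take 14, i++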